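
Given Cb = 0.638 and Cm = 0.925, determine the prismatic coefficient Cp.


Formula: Cp = Cb / Cm
Substituting: Cp = 0.638 / 0.925
Result: Cp ≈ 0.68973 (5 s.f.)

0.68973


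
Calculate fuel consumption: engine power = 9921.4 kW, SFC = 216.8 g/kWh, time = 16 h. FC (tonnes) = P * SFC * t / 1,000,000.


Formula: FC (tonnes) = P * SFC * t / 1,000,000
Step 1 — P * SFC * t = 9921.4 * 216.8 * 16 = 34415352.32 g
Step 2 — FC (tonnes) = 34415352.32 / 1,000,000 ≈ 34.415 tonnes (5 s.f.)

34.415 tonnes


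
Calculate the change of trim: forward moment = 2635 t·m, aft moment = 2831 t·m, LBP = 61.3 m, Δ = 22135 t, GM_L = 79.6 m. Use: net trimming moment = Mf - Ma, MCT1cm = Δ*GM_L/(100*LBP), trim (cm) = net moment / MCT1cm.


Formula: net trimming moment = Mf - Ma; MCT1cm = Δ*GM_L/(100*LBP); trim = net moment / MCT1cm
Step 1 — net trimming moment = 2635 - 2831 = -196 t·m
Step 2 — MCT1cm = 22135 * 79.6 / (100 * 61.3) = 287.43 t·m/cm
Step 3 — trim = -196 / 287.43 ≈ -0.68191 cm (5 s.f.)

-0.68191 cm


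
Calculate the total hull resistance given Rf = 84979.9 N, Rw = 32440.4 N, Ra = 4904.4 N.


Formula: Rt = Rf + Rw + Ra
Substituting: Rt = 84979.9 + 32440.4 + 4904.4
Result: Rt = 122324.7 N

122324.7 N


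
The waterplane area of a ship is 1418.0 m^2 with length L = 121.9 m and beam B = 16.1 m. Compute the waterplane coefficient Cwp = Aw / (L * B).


Formula: Cwp = Aw / (L * B)
Step 1 — L * B = 121.9 * 16.1 = 1962.59 m^2
Step 2 — Cwp = 1418.0 / 1962.59 ≈ 0.72251 (5 s.f.)

0.72251


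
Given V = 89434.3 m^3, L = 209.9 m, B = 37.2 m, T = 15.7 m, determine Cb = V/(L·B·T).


Formula: Cb = V / (L * B * T)
Step 1 — L * B * T = 209.9 * 37.2 * 15.7 = 122589.996 m^3
Step 2 — Cb = 89434.3 / 122589.996 ≈ 0.72954 (5 s.f.)

0.72954


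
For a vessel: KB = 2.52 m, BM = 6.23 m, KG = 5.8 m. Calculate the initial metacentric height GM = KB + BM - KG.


Formula: GM = KB + BM - KG
Step 1 — KM = KB + BM = 2.52 + 6.23 = 8.75 m
Step 2 — GM = KM - KG = 8.75 - 5.8 = 2.95 m

2.95 m


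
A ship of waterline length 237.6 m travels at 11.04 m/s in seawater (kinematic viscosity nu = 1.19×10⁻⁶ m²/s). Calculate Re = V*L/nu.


Formula: Re = V * L / nu
Step 1 — V * L = 11.04 * 237.6 = 2623.104 m^2/s
Step 2 — Re = 2623.104 / 1.19e-6 = 2.20e+09

2.20e+09


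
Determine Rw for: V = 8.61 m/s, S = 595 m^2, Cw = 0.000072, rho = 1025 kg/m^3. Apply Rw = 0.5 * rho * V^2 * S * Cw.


Formula: Rw = 0.5 * rho * V^2 * S * Cw
Step 1 — V^2 = 8.61^2 = 74.1321
Step 2 — 0.5 * rho * V^2 = 0.5 * 1025 * 74.1321 = 37992.70125
Step 3 — Rw = 37992.70125 * 595 * 0.000072 ≈ 1627.6 N (5 s.f.)

1627.6 N


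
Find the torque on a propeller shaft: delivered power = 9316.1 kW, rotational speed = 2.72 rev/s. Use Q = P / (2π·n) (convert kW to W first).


Formula: Q = P_W / (2 * pi * n)
Step 1 — P_W = 9316.1 kW * 1000 = 9316100.0 W
Step 2 — 2 * pi * n = 2 * pi * 2.72 = 17.090264
Step 3 — Q = 9316100.0 / 17.090264 ≈ 545110 N·m (5 s.f.)

545110 N·m


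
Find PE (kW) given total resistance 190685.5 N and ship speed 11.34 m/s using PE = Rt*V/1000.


Formula: PE = Rt * V / 1000 (kW)
Step 1 — PE (W) = 190685.5 * 11.34 = 2162373.57 W
Step 2 — PE (kW) = 2162373.57 / 1000 ≈ 2162.4 kW (5 s.f.)

2162.4 kW


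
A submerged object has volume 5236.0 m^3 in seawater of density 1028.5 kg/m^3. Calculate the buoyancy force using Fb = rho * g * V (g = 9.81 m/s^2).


Formula: Fb = rho * g * V
Substituting: Fb = 1028.5 * 9.81 * 5236.0
Intermediate: 1028.5 * 9.81 = 10089.585
Result: Fb = 10089.585 * 5236.0 ≈ 52829000 N (5 s.f.)

52829000 N


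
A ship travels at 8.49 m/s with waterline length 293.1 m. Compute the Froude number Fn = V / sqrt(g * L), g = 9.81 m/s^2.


Formula: Fn = V / sqrt(g * L)
Step 1 — g * L = 9.81 * 293.1 = 2875.311
Step 2 — sqrt(g * L) = sqrt(2875.311) = 53.621926
Step 3 — Fn = 8.49 / 53.621926 ≈ 0.15833 (5 s.f.)

0.15833


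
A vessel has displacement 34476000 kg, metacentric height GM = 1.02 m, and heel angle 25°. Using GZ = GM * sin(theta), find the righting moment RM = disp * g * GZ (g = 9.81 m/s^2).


Formula: GZ = GM * sin(theta); RM = disp * g * GZ
Step 1 — GZ = 1.02 * sin(25°) = 1.02 * 0.422618 = 0.43107 m
Step 2 — RM = 34476000 * 9.81 * 0.43107 ≈ 145790000 N·m (5 s.f.)

145790000 N·m


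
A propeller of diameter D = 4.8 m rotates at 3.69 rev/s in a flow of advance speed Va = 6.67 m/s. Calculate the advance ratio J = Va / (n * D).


Formula: J = Va / (n * D)
Step 1 — n * D = 3.69 * 4.8 = 17.712
Step 2 — J = 6.67 / 17.712 ≈ 0.37658 (5 s.f.)

0.37658


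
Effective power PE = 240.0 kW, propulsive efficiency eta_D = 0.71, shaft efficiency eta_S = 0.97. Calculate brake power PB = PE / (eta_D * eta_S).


Formula: PB = PE / (eta_D * eta_S)
Step 1 — combined efficiency = eta_D * eta_S = 0.71 * 0.97 = 0.6887
Step 2 — PB = 240.0 / 0.6887 ≈ 348.48 kW (5 s.f.)

348.48 kW


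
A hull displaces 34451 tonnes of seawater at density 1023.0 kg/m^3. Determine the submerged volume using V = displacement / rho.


Formula: V = mass / rho
Step 1 — convert tonnes to kg: 34451 t * 1000 = 34451000 kg
Step 2 — V = 34451000 / 1023.0 ≈ 33676 m^3 (5 s.f.)

33676 m^3


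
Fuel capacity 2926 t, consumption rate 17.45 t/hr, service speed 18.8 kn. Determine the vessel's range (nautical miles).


Formula: endurance = fuel / rate; range = endurance * speed
Step 1 — endurance = 2926 / 17.45 = 167.6791 hours
Step 2 — range = 167.6791 * 18.8 ≈ 3152.4 nautical miles (5 s.f.)

3152.4 NM


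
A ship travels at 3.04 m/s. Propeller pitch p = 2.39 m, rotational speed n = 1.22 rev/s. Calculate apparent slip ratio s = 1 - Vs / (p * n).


Formula: s = 1 - Vs / (p * n)
Step 1 — p * n = 2.39 * 1.22 = 2.9158
Step 2 — Vs / (p*n) = 3.04 / 2.9158 = 1.042596 (6 d.p.)
Step 3 — s = 1 - 1.042596 = -0.042596

-0.042596


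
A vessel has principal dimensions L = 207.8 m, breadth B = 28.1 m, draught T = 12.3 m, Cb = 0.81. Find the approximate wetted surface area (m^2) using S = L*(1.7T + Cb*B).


Formula: S = 1.7*L*T + V/T with V = Cb*L*B*T, i.e. S = L * (1.7*T + Cb*B)
Step 1 — 1.7*T = 1.7 * 12.3 = 20.91 m
Step 2 — Cb*B = 0.81 * 28.1 = 22.761 m
Step 3 — 1.7*T + Cb*B = 20.91 + 22.761 = 43.671 m
Step 4 — S = 207.8 * 43.671 ≈ 9074.8 m^2 (5 s.f.)

9074.8 m^2


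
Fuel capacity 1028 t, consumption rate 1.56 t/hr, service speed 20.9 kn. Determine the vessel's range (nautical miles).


Formula: endurance = fuel / rate; range = endurance * speed
Step 1 — endurance = 1028 / 1.56 = 658.9744 hours
Step 2 — range = 658.9744 * 20.9 ≈ 13773 nautical miles (5 s.f.)

13773 NM


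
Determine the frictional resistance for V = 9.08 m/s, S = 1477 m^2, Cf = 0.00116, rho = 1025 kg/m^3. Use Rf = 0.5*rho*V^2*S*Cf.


Formula: Rf = 0.5 * rho * V^2 * S * Cf
Step 1 — V^2 = 9.08^2 = 82.4464
Step 2 — 0.5 * rho * V^2 = 0.5 * 1025 * 82.4464 = 42253.78
Step 3 — Rf = 42253.78 * 1477 * 0.00116 ≈ 72394 N (5 s.f.)

72394 N


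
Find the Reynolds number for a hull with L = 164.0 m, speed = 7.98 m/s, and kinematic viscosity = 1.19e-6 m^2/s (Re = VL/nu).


Formula: Re = V * L / nu
Step 1 — V * L = 7.98 * 164.0 = 1308.72 m^2/s
Step 2 — Re = 1308.72 / 1.19e-6 = 1.10e+09

1.10e+09


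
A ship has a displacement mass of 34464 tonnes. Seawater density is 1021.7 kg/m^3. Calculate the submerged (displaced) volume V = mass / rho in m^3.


Formula: V = mass / rho
Step 1 — convert tonnes to kg: 34464 t * 1000 = 34464000 kg
Step 2 — V = 34464000 / 1021.7 ≈ 33732 m^3 (5 s.f.)

33732 m^3


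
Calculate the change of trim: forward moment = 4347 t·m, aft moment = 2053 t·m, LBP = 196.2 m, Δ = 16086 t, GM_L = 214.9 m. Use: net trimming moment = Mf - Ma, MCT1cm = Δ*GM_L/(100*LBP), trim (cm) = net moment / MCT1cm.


Formula: net trimming moment = Mf - Ma; MCT1cm = Δ*GM_L/(100*LBP); trim = net moment / MCT1cm
Step 1 — net trimming moment = 4347 - 2053 = 2294 t·m
Step 2 — MCT1cm = 16086 * 214.9 / (100 * 196.2) = 176.1917 t·m/cm
Step 3 — trim = 2294 / 176.1917 ≈ 13.020 cm (5 s.f.)

13.020 cm


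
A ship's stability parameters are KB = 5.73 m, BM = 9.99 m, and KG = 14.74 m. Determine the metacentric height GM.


Formula: GM = KB + BM - KG
Step 1 — KM = KB + BM = 5.73 + 9.99 = 15.72 m
Step 2 — GM = KM - KG = 15.72 - 14.74 = 0.98 m

0.98 m


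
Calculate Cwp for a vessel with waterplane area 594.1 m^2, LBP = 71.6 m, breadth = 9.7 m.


Formula: Cwp = Aw / (L * B)
Step 1 — L * B = 71.6 * 9.7 = 694.52 m^2
Step 2 — Cwp = 594.1 / 694.52 ≈ 0.85541 (5 s.f.)

0.85541


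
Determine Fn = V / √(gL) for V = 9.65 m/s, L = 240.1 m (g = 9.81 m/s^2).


Formula: Fn = V / sqrt(g * L)
Step 1 — g * L = 9.81 * 240.1 = 2355.381
Step 2 — sqrt(g * L) = sqrt(2355.381) = 48.532268
Step 3 — Fn = 9.65 / 48.532268 ≈ 0.19884 (5 s.f.)

0.19884


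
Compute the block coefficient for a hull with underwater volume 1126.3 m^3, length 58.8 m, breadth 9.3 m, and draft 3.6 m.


Formula: Cb = V / (L * B * T)
Step 1 — L * B * T = 58.8 * 9.3 * 3.6 = 1968.624 m^3
Step 2 — Cb = 1126.3 / 1968.624 ≈ 0.57213 (5 s.f.)

0.57213


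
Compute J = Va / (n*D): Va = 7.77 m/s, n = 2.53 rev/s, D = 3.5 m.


Formula: J = Va / (n * D)
Step 1 — n * D = 2.53 * 3.5 = 8.855
Step 2 — J = 7.77 / 8.855 ≈ 0.87747 (5 s.f.)

0.87747


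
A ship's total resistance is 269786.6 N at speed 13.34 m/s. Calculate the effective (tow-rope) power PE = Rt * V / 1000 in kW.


Formula: PE = Rt * V / 1000 (kW)
Step 1 — PE (W) = 269786.6 * 13.34 = 3598953.244 W
Step 2 — PE (kW) = 3598953.244 / 1000 ≈ 3599.0 kW (5 s.f.)

3599.0 kW


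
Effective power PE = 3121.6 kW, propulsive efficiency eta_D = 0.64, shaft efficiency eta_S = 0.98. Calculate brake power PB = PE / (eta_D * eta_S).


Formula: PB = PE / (eta_D * eta_S)
Step 1 — combined efficiency = eta_D * eta_S = 0.64 * 0.98 = 0.6272
Step 2 — PB = 3121.6 / 0.6272 ≈ 4977.0 kW (5 s.f.)

4977.0 kW


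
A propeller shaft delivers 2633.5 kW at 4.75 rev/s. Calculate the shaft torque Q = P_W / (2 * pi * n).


Formula: Q = P_W / (2 * pi * n)
Step 1 — P_W = 2633.5 kW * 1000 = 2633500.0 W
Step 2 — 2 * pi * n = 2 * pi * 4.75 = 29.84513
Step 3 — Q = 2633500.0 / 29.84513 ≈ 88239 N·m (5 s.f.)

88239 N·m


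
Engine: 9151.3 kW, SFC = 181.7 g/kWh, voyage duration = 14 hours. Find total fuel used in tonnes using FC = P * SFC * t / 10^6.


Formula: FC (tonnes) = P * SFC * t / 1,000,000
Step 1 — P * SFC * t = 9151.3 * 181.7 * 14 = 23279076.94 g
Step 2 — FC (tonnes) = 23279076.94 / 1,000,000 ≈ 23.279 tonnes (5 s.f.)

23.279 tonnes


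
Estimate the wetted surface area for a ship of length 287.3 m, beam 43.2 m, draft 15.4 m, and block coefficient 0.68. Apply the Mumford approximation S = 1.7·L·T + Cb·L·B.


Formula: S = 1.7*L*T + V/T with V = Cb*L*B*T, i.e. S = L * (1.7*T + Cb*B)
Step 1 — 1.7*T = 1.7 * 15.4 = 26.18 m
Step 2 — Cb*B = 0.68 * 43.2 = 29.376 m
Step 3 — 1.7*T + Cb*B = 26.18 + 29.376 = 55.556 m
Step 4 — S = 287.3 * 55.556 ≈ 15961 m^2 (5 s.f.)

15961 m^2


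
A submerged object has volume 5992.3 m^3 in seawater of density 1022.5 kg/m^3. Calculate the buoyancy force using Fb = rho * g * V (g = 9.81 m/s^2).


Formula: Fb = rho * g * V
Substituting: Fb = 1022.5 * 9.81 * 5992.3
Intermediate: 1022.5 * 9.81 = 10030.725
Result: Fb = 10030.725 * 5992.3 ≈ 60107000 N (5 s.f.)

60107000 N


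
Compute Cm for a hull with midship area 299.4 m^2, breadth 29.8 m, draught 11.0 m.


Formula: Cm = Am / (B * T)
Step 1 — B * T = 29.8 * 11.0 = 327.8 m^2
Step 2 — Cm = 299.4 / 327.8 ≈ 0.91336 (5 s.f.)

0.91336


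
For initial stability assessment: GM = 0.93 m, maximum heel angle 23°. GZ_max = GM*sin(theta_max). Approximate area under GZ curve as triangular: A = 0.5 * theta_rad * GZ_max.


Formula: GZ_max = GM * sin(theta); Area = 0.5 * theta_rad * GZ_max
Step 1 — GZ_max = 0.93 * sin(23°) = 0.93 * 0.390731 = 0.36338 m
Step 2 — theta_rad = 23 * pi/180 = 0.401426 rad
Step 3 — Area = 0.5 * 0.401426 * 0.36338 ≈ 0.072935 m·rad (5 s.f.)

0.072935 m·rad


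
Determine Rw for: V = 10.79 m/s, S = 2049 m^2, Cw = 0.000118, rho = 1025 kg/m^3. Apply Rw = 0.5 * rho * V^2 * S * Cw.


Formula: Rw = 0.5 * rho * V^2 * S * Cw
Step 1 — V^2 = 10.79^2 = 116.4241
Step 2 — 0.5 * rho * V^2 = 0.5 * 1025 * 116.4241 = 59667.35125
Step 3 — Rw = 59667.35125 * 2049 * 0.000118 ≈ 14426 N (5 s.f.)

14426 N


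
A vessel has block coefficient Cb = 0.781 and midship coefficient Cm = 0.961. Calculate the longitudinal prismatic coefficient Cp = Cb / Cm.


Formula: Cp = Cb / Cm
Substituting: Cp = 0.781 / 0.961
Result: Cp ≈ 0.81270 (5 s.f.)

0.81270


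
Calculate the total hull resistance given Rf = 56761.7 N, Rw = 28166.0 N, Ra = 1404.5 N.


Formula: Rt = Rf + Rw + Ra
Substituting: Rt = 56761.7 + 28166.0 + 1404.5
Result: Rt = 86332.2 N

86332.2 N


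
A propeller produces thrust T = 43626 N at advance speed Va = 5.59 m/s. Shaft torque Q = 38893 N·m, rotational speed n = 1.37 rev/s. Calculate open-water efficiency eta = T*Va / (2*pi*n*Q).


Formula: eta = T * Va / (2 * pi * n * Q)
Step 1 — numerator = T * Va = 43626 * 5.59 = 243869.34
Step 2 — 2 * pi * n = 2 * pi * 1.37 = 8.607964
Step 3 — denominator = 8.607964 * 38893 = 334789.54
Step 4 — eta = 243869.34 / 334789.54 ≈ 0.72843 (5 s.f.)

0.72843


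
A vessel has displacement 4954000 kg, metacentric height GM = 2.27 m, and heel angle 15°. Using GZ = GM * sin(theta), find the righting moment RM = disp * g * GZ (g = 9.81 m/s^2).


Formula: GZ = GM * sin(theta); RM = disp * g * GZ
Step 1 — GZ = 2.27 * sin(15°) = 2.27 * 0.258819 = 0.587519 m
Step 2 — RM = 4954000 * 9.81 * 0.587519 ≈ 28553000 N·m (5 s.f.)

28553000 N·m


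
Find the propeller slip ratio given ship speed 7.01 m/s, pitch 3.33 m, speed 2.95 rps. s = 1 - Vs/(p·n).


Formula: s = 1 - Vs / (p * n)
Step 1 — p * n = 3.33 * 2.95 = 9.8235
Step 2 — Vs / (p*n) = 7.01 / 9.8235 = 0.713595 (6 d.p.)
Step 3 — s = 1 - 0.713595 = 0.286405

0.286405


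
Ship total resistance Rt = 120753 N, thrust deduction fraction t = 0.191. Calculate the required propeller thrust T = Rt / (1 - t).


Formula: T = Rt / (1 - t)
Step 1 — (1 - t) = 1 - 0.191 = 0.809
Step 2 — T = 120753 / 0.809 ≈ 149260 N (5 s.f.)

149260 N


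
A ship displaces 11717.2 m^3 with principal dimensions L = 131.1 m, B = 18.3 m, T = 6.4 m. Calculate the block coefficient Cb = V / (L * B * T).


Formula: Cb = V / (L * B * T)
Step 1 — L * B * T = 131.1 * 18.3 * 6.4 = 15354.432 m^3
Step 2 — Cb = 11717.2 / 15354.432 ≈ 0.76312 (5 s.f.)

0.76312


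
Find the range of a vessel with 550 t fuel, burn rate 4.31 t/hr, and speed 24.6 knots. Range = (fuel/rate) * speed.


Formula: endurance = fuel / rate; range = endurance * speed
Step 1 — endurance = 550 / 4.31 = 127.6102 hours
Step 2 — range = 127.6102 * 24.6 ≈ 3139.2 nautical miles (5 s.f.)

3139.2 NM


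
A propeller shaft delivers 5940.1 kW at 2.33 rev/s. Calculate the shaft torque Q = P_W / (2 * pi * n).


Formula: Q = P_W / (2 * pi * n)
Step 1 — P_W = 5940.1 kW * 1000 = 5940100.0 W
Step 2 — 2 * pi * n = 2 * pi * 2.33 = 14.639822
Step 3 — Q = 5940100.0 / 14.639822 ≈ 405750 N·m (5 s.f.)

405750 N·m


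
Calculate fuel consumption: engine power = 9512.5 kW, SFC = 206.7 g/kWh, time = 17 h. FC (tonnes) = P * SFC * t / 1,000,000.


Formula: FC (tonnes) = P * SFC * t / 1,000,000
Step 1 — P * SFC * t = 9512.5 * 206.7 * 17 = 33425973.75 g
Step 2 — FC (tonnes) = 33425973.75 / 1,000,000 ≈ 33.426 tonnes (5 s.f.)

33.426 tonnes


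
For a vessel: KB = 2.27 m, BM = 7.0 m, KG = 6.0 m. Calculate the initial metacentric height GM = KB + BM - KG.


Formula: GM = KB + BM - KG
Step 1 — KM = KB + BM = 2.27 + 7.0 = 9.27 m
Step 2 — GM = KM - KG = 9.27 - 6.0 = 3.27 m

3.27 m


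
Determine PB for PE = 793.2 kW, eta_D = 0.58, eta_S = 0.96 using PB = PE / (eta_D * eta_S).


Formula: PB = PE / (eta_D * eta_S)
Step 1 — combined efficiency = eta_D * eta_S = 0.58 * 0.96 = 0.5568
Step 2 — PB = 793.2 / 0.5568 ≈ 1424.6 kW (5 s.f.)

1424.6 kW


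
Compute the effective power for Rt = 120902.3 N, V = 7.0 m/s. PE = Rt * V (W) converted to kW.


Formula: PE = Rt * V / 1000 (kW)
Step 1 — PE (W) = 120902.3 * 7.0 = 846316.1 W
Step 2 — PE (kW) = 846316.1 / 1000 ≈ 846.32 kW (5 s.f.)

846.32 kW


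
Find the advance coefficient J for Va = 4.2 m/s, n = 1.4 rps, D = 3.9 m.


Formula: J = Va / (n * D)
Step 1 — n * D = 1.4 * 3.9 = 5.46
Step 2 — J = 4.2 / 5.46 ≈ 0.76923 (5 s.f.)

0.76923


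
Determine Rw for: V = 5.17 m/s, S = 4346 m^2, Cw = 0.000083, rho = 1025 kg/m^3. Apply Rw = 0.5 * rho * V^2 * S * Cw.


Formula: Rw = 0.5 * rho * V^2 * S * Cw
Step 1 — V^2 = 5.17^2 = 26.7289
Step 2 — 0.5 * rho * V^2 = 0.5 * 1025 * 26.7289 = 13698.56125
Step 3 — Rw = 13698.56125 * 4346 * 0.000083 ≈ 4941.3 N (5 s.f.)

4941.3 N


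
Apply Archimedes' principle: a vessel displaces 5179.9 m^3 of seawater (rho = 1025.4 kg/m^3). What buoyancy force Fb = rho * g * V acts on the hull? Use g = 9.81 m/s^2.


Formula: Fb = rho * g * V
Substituting: Fb = 1025.4 * 9.81 * 5179.9
Intermediate: 1025.4 * 9.81 = 10059.174
Result: Fb = 10059.174 * 5179.9 ≈ 52106000 N (5 s.f.)

52106000 N


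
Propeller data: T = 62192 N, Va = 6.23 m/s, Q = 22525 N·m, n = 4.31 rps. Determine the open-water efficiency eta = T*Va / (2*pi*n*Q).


Formula: eta = T * Va / (2 * pi * n * Q)
Step 1 — numerator = T * Va = 62192 * 6.23 = 387456.16
Step 2 — 2 * pi * n = 2 * pi * 4.31 = 27.080529
Step 3 — denominator = 27.080529 * 22525 = 609988.92
Step 4 — eta = 387456.16 / 609988.92 ≈ 0.63519 (5 s.f.)

0.63519


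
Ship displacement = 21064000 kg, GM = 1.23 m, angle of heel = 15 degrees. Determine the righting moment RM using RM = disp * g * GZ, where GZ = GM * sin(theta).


Formula: GZ = GM * sin(theta); RM = disp * g * GZ
Step 1 — GZ = 1.23 * sin(15°) = 1.23 * 0.258819 = 0.318347 m
Step 2 — RM = 21064000 * 9.81 * 0.318347 ≈ 65783000 N·m (5 s.f.)

65783000 N·m


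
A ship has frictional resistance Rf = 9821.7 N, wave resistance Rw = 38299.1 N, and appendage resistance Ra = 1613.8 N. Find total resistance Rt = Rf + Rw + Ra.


Formula: Rt = Rf + Rw + Ra
Substituting: Rt = 9821.7 + 38299.1 + 1613.8
Result: Rt = 49734.6 N

49734.6 N


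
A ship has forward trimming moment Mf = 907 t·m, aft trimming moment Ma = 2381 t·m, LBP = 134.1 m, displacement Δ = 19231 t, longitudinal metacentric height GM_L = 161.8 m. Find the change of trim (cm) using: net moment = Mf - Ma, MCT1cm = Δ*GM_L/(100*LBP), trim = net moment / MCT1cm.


Formula: net trimming moment = Mf - Ma; MCT1cm = Δ*GM_L/(100*LBP); trim = net moment / MCT1cm
Step 1 — net trimming moment = 907 - 2381 = -1474 t·m
Step 2 — MCT1cm = 19231 * 161.8 / (100 * 134.1) = 232.034 t·m/cm
Step 3 — trim = -1474 / 232.034 ≈ -6.3525 cm (5 s.f.)

-6.3525 cm


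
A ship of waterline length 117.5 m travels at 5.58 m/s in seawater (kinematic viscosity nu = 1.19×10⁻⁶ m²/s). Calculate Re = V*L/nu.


Formula: Re = V * L / nu
Step 1 — V * L = 5.58 * 117.5 = 655.65 m^2/s
Step 2 — Re = 655.65 / 1.19e-6 = 5.51e+08

5.51e+08


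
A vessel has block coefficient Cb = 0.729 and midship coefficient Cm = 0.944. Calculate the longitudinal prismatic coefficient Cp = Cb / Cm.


Formula: Cp = Cb / Cm
Substituting: Cp = 0.729 / 0.944
Result: Cp ≈ 0.77225 (5 s.f.)

0.77225


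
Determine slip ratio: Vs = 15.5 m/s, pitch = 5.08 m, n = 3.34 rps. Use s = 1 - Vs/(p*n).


Formula: s = 1 - Vs / (p * n)
Step 1 — p * n = 5.08 * 3.34 = 16.9672
Step 2 — Vs / (p*n) = 15.5 / 16.9672 = 0.913527 (6 d.p.)
Step 3 — s = 1 - 0.913527 = 0.086473

0.086473


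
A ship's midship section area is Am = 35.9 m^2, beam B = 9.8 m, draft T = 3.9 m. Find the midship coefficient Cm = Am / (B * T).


Formula: Cm = Am / (B * T)
Step 1 — B * T = 9.8 * 3.9 = 38.22 m^2
Step 2 — Cm = 35.9 / 38.22 ≈ 0.93930 (5 s.f.)

0.93930


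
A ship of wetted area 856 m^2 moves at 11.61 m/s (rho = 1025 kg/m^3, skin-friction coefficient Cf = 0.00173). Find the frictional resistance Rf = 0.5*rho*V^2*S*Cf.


Formula: Rf = 0.5 * rho * V^2 * S * Cf
Step 1 — V^2 = 11.61^2 = 134.7921
Step 2 — 0.5 * rho * V^2 = 0.5 * 1025 * 134.7921 = 69080.95125
Step 3 — Rf = 69080.95125 * 856 * 0.00173 ≈ 102300 N (5 s.f.)

102300 N


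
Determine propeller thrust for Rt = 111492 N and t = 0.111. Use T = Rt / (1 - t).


Formula: T = Rt / (1 - t)
Step 1 — (1 - t) = 1 - 0.111 = 0.889
Step 2 — T = 111492 / 0.889 ≈ 125410 N (5 s.f.)

125410 N


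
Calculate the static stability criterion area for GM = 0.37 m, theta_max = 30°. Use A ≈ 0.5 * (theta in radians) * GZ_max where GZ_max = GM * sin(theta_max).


Formula: GZ_max = GM * sin(theta); Area = 0.5 * theta_rad * GZ_max
Step 1 — GZ_max = 0.37 * sin(30°) = 0.37 * 0.5 = 0.185 m
Step 2 — theta_rad = 30 * pi/180 = 0.523599 rad
Step 3 — Area = 0.5 * 0.523599 * 0.185 ≈ 0.048433 m·rad (5 s.f.)

0.048433 m·rad


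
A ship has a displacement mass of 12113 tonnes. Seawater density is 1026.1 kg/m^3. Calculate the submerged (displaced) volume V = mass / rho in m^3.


Formula: V = mass / rho
Step 1 — convert tonnes to kg: 12113 t * 1000 = 12113000 kg
Step 2 — V = 12113000 / 1026.1 ≈ 11805 m^3 (5 s.f.)

11805 m^3


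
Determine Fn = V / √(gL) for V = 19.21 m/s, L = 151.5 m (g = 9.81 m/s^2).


Formula: Fn = V / sqrt(g * L)
Step 1 — g * L = 9.81 * 151.5 = 1486.215
Step 2 — sqrt(g * L) = sqrt(1486.215) = 38.551459
Step 3 — Fn = 19.21 / 38.551459 ≈ 0.49830 (5 s.f.)

0.49830


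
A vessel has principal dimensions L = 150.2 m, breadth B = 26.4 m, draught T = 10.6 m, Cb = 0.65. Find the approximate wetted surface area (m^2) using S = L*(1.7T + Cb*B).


Formula: S = 1.7*L*T + V/T with V = Cb*L*B*T, i.e. S = L * (1.7*T + Cb*B)
Step 1 — 1.7*T = 1.7 * 10.6 = 18.02 m
Step 2 — Cb*B = 0.65 * 26.4 = 17.16 m
Step 3 — 1.7*T + Cb*B = 18.02 + 17.16 = 35.18 m
Step 4 — S = 150.2 * 35.18 ≈ 5284.0 m^2 (5 s.f.)

5284.0 m^2


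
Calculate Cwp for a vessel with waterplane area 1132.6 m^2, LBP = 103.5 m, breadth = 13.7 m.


Formula: Cwp = Aw / (L * B)
Step 1 — L * B = 103.5 * 13.7 = 1417.95 m^2
Step 2 — Cwp = 1132.6 / 1417.95 ≈ 0.79876 (5 s.f.)

0.79876


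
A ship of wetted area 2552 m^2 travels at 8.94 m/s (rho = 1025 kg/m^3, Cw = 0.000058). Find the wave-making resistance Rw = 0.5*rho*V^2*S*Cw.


Formula: Rw = 0.5 * rho * V^2 * S * Cw
Step 1 — V^2 = 8.94^2 = 79.9236
Step 2 — 0.5 * rho * V^2 = 0.5 * 1025 * 79.9236 = 40960.845
Step 3 — Rw = 40960.845 * 2552 * 0.000058 ≈ 6062.9 N (5 s.f.)

6062.9 N


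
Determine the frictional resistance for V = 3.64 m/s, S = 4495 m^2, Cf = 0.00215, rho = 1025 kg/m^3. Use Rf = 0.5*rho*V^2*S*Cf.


Formula: Rf = 0.5 * rho * V^2 * S * Cf
Step 1 — V^2 = 3.64^2 = 13.2496
Step 2 — 0.5 * rho * V^2 = 0.5 * 1025 * 13.2496 = 6790.42
Step 3 — Rf = 6790.42 * 4495 * 0.00215 ≈ 65624 N (5 s.f.)

65624 N


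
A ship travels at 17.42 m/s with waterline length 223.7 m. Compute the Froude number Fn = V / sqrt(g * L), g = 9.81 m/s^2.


Formula: Fn = V / sqrt(g * L)
Step 1 — g * L = 9.81 * 223.7 = 2194.497
Step 2 — sqrt(g * L) = sqrt(2194.497) = 46.845459
Step 3 — Fn = 17.42 / 46.845459 ≈ 0.37186 (5 s.f.)

0.37186


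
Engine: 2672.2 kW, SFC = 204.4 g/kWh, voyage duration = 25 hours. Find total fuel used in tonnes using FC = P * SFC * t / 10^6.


Formula: FC (tonnes) = P * SFC * t / 1,000,000
Step 1 — P * SFC * t = 2672.2 * 204.4 * 25 = 13654942.0 g
Step 2 — FC (tonnes) = 13654942.0 / 1,000,000 ≈ 13.655 tonnes (5 s.f.)

13.655 tonnes


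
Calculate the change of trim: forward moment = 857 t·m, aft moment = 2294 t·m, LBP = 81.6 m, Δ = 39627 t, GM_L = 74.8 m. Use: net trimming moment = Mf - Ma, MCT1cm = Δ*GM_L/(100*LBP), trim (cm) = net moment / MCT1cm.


Formula: net trimming moment = Mf - Ma; MCT1cm = Δ*GM_L/(100*LBP); trim = net moment / MCT1cm
Step 1 — net trimming moment = 857 - 2294 = -1437 t·m
Step 2 — MCT1cm = 39627 * 74.8 / (100 * 81.6) = 363.2475 t·m/cm
Step 3 — trim = -1437 / 363.2475 ≈ -3.9560 cm (5 s.f.)

-3.9560 cm


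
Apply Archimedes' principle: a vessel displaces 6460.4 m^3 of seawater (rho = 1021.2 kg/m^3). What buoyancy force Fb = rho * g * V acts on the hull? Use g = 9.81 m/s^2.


Formula: Fb = rho * g * V
Substituting: Fb = 1021.2 * 9.81 * 6460.4
Intermediate: 1021.2 * 9.81 = 10017.972
Result: Fb = 10017.972 * 6460.4 ≈ 64720000 N (5 s.f.)

64720000 N


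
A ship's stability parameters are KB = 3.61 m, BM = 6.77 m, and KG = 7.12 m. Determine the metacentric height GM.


Formula: GM = KB + BM - KG
Step 1 — KM = KB + BM = 3.61 + 6.77 = 10.38 m
Step 2 — GM = KM - KG = 10.38 - 7.12 = 3.26 m

3.26 m


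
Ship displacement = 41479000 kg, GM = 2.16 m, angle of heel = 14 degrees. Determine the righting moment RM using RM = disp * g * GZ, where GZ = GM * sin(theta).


Formula: GZ = GM * sin(theta); RM = disp * g * GZ
Step 1 — GZ = 2.16 * sin(14°) = 2.16 * 0.241922 = 0.522552 m
Step 2 — RM = 41479000 * 9.81 * 0.522552 ≈ 212630000 N·m (5 s.f.)

212630000 N·m


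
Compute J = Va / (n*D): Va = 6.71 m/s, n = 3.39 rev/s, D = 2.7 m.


Formula: J = Va / (n * D)
Step 1 — n * D = 3.39 * 2.7 = 9.153
Step 2 — J = 6.71 / 9.153 ≈ 0.73309 (5 s.f.)

0.73309


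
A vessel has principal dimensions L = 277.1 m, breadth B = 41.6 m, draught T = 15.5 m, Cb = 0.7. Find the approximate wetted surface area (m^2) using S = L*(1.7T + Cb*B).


Formula: S = 1.7*L*T + V/T with V = Cb*L*B*T, i.e. S = L * (1.7*T + Cb*B)
Step 1 — 1.7*T = 1.7 * 15.5 = 26.35 m
Step 2 — Cb*B = 0.7 * 41.6 = 29.12 m
Step 3 — 1.7*T + Cb*B = 26.35 + 29.12 = 55.47 m
Step 4 — S = 277.1 * 55.47 ≈ 15371 m^2 (5 s.f.)

15371 m^2


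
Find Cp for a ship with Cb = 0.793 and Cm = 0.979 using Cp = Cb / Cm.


Formula: Cp = Cb / Cm
Substituting: Cp = 0.793 / 0.979
Result: Cp ≈ 0.81001 (5 s.f.)

0.81001


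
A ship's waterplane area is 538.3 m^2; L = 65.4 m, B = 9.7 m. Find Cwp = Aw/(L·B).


Formula: Cwp = Aw / (L * B)
Step 1 — L * B = 65.4 * 9.7 = 634.38 m^2
Step 2 — Cwp = 538.3 / 634.38 ≈ 0.84855 (5 s.f.)

0.84855


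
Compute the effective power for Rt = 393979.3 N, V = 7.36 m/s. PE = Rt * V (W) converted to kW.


Formula: PE = Rt * V / 1000 (kW)
Step 1 — PE (W) = 393979.3 * 7.36 = 2899687.648 W
Step 2 — PE (kW) = 2899687.648 / 1000 ≈ 2899.7 kW (5 s.f.)

2899.7 kW


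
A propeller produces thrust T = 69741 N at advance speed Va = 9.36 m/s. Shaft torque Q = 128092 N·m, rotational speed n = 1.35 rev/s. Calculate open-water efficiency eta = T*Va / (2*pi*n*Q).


Formula: eta = T * Va / (2 * pi * n * Q)
Step 1 — numerator = T * Va = 69741 * 9.36 = 652775.76
Step 2 — 2 * pi * n = 2 * pi * 1.35 = 8.4823
Step 3 — denominator = 8.4823 * 128092 = 1086514.77
Step 4 — eta = 652775.76 / 1086514.77 ≈ 0.60080 (5 s.f.)

0.60080


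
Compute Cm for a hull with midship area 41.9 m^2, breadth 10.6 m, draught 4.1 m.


Formula: Cm = Am / (B * T)
Step 1 — B * T = 10.6 * 4.1 = 43.46 m^2
Step 2 — Cm = 41.9 / 43.46 ≈ 0.96410 (5 s.f.)

0.96410


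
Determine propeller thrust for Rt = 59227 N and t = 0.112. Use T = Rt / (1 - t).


Formula: T = Rt / (1 - t)
Step 1 — (1 - t) = 1 - 0.112 = 0.888
Step 2 — T = 59227 / 0.888 ≈ 66697 N (5 s.f.)

66697 N


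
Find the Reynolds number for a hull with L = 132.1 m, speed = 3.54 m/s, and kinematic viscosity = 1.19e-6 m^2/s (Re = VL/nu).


Formula: Re = V * L / nu
Step 1 — V * L = 3.54 * 132.1 = 467.634 m^2/s
Step 2 — Re = 467.634 / 1.19e-6 = 3.93e+08

3.93e+08


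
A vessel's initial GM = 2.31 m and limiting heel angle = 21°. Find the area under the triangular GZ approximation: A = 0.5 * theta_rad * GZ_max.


Formula: GZ_max = GM * sin(theta); Area = 0.5 * theta_rad * GZ_max
Step 1 — GZ_max = 2.31 * sin(21°) = 2.31 * 0.358368 = 0.82783 m
Step 2 — theta_rad = 21 * pi/180 = 0.366519 rad
Step 3 — Area = 0.5 * 0.366519 * 0.82783 ≈ 0.15171 m·rad (5 s.f.)

0.15171 m·rad


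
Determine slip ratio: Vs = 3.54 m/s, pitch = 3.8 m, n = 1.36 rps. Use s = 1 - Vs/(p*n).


Formula: s = 1 - Vs / (p * n)
Step 1 — p * n = 3.8 * 1.36 = 5.168
Step 2 — Vs / (p*n) = 3.54 / 5.168 = 0.684985 (6 d.p.)
Step 3 — s = 1 - 0.684985 = 0.315015

0.315015


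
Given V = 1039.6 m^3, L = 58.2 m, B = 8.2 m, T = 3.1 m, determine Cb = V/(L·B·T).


Formula: Cb = V / (L * B * T)
Step 1 — L * B * T = 58.2 * 8.2 * 3.1 = 1479.444 m^3
Step 2 — Cb = 1039.6 / 1479.444 ≈ 0.70270 (5 s.f.)

0.70270


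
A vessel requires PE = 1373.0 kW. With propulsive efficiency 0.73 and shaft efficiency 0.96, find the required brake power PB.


Formula: PB = PE / (eta_D * eta_S)
Step 1 — combined efficiency = eta_D * eta_S = 0.73 * 0.96 = 0.7008
Step 2 — PB = 1373.0 / 0.7008 ≈ 1959.2 kW (5 s.f.)

1959.2 kW


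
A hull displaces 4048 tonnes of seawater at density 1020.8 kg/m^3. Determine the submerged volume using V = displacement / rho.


Formula: V = mass / rho
Step 1 — convert tonnes to kg: 4048 t * 1000 = 4048000 kg
Step 2 — V = 4048000 / 1020.8 ≈ 3965.5 m^3 (5 s.f.)

3965.5 m^3


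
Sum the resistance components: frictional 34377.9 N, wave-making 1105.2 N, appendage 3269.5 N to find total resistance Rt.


Formula: Rt = Rf + Rw + Ra
Substituting: Rt = 34377.9 + 1105.2 + 3269.5
Result: Rt = 38752.6 N

38752.6 N


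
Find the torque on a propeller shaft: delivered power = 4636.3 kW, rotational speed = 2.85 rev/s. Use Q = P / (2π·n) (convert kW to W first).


Formula: Q = P_W / (2 * pi * n)
Step 1 — P_W = 4636.3 kW * 1000 = 4636300.0 W
Step 2 — 2 * pi * n = 2 * pi * 2.85 = 17.907078
Step 3 — Q = 4636300.0 / 17.907078 ≈ 258910 N·m (5 s.f.)

258910 N·m


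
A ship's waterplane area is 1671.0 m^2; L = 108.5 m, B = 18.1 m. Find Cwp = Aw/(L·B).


Formula: Cwp = Aw / (L * B)
Step 1 — L * B = 108.5 * 18.1 = 1963.85 m^2
Step 2 — Cwp = 1671.0 / 1963.85 ≈ 0.85088 (5 s.f.)

0.85088


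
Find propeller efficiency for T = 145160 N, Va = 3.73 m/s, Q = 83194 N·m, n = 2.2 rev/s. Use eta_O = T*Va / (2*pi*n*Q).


Formula: eta = T * Va / (2 * pi * n * Q)
Step 1 — numerator = T * Va = 145160 * 3.73 = 541446.8
Step 2 — 2 * pi * n = 2 * pi * 2.2 = 13.823008
Step 3 — denominator = 13.823008 * 83194 = 1149991.33
Step 4 — eta = 541446.8 / 1149991.33 ≈ 0.47083 (5 s.f.)

0.47083


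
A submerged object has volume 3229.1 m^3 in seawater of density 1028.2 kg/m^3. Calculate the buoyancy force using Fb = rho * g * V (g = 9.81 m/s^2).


Formula: Fb = rho * g * V
Substituting: Fb = 1028.2 * 9.81 * 3229.1
Intermediate: 1028.2 * 9.81 = 10086.642
Result: Fb = 10086.642 * 3229.1 ≈ 32571000 N (5 s.f.)

32571000 N


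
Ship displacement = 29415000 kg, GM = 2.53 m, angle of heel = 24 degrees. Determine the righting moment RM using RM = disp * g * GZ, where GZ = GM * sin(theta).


Formula: GZ = GM * sin(theta); RM = disp * g * GZ
Step 1 — GZ = 2.53 * sin(24°) = 2.53 * 0.406737 = 1.029045 m
Step 2 — RM = 29415000 * 9.81 * 1.029045 ≈ 296940000 N·m (5 s.f.)

296940000 N·m


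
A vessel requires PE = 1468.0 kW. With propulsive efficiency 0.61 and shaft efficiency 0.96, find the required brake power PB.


Formula: PB = PE / (eta_D * eta_S)
Step 1 — combined efficiency = eta_D * eta_S = 0.61 * 0.96 = 0.5856
Step 2 — PB = 1468.0 / 0.5856 ≈ 2506.8 kW (5 s.f.)

2506.8 kW


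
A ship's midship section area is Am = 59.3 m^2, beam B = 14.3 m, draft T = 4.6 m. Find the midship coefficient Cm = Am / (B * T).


Formula: Cm = Am / (B * T)
Step 1 — B * T = 14.3 * 4.6 = 65.78 m^2
Step 2 — Cm = 59.3 / 65.78 ≈ 0.90149 (5 s.f.)

0.90149


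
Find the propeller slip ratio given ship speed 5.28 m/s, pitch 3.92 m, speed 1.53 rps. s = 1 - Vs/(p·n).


Formula: s = 1 - Vs / (p * n)
Step 1 — p * n = 3.92 * 1.53 = 5.9976
Step 2 — Vs / (p*n) = 5.28 / 5.9976 = 0.880352 (6 d.p.)
Step 3 — s = 1 - 0.880352 = 0.119648

0.119648


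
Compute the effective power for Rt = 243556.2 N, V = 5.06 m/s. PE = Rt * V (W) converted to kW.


Formula: PE = Rt * V / 1000 (kW)
Step 1 — PE (W) = 243556.2 * 5.06 = 1232394.372 W
Step 2 — PE (kW) = 1232394.372 / 1000 ≈ 1232.4 kW (5 s.f.)

1232.4 kW


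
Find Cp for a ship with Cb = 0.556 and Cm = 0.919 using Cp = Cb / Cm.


Formula: Cp = Cb / Cm
Substituting: Cp = 0.556 / 0.919
Result: Cp ≈ 0.60501 (5 s.f.)

0.60501


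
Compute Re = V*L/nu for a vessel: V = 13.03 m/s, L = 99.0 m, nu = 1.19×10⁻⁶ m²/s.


Formula: Re = V * L / nu
Step 1 — V * L = 13.03 * 99.0 = 1289.97 m^2/s
Step 2 — Re = 1289.97 / 1.19e-6 = 1.08e+09

1.08e+09


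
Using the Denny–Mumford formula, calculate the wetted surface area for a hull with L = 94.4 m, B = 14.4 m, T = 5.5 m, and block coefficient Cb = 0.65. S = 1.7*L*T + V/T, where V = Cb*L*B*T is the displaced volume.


Formula: S = 1.7*L*T + V/T with V = Cb*L*B*T, i.e. S = L * (1.7*T + Cb*B)
Step 1 — 1.7*T = 1.7 * 5.5 = 9.35 m
Step 2 — Cb*B = 0.65 * 14.4 = 9.36 m
Step 3 — 1.7*T + Cb*B = 9.35 + 9.36 = 18.71 m
Step 4 — S = 94.4 * 18.71 ≈ 1766.2 m^2 (5 s.f.)

1766.2 m^2


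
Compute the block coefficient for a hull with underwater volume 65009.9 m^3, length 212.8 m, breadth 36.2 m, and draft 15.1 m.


Formula: Cb = V / (L * B * T)
Step 1 — L * B * T = 212.8 * 36.2 * 15.1 = 116320.736 m^3
Step 2 — Cb = 65009.9 / 116320.736 ≈ 0.55888 (5 s.f.)

0.55888


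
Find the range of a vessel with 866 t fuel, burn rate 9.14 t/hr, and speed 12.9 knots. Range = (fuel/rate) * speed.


Formula: endurance = fuel / rate; range = endurance * speed
Step 1 — endurance = 866 / 9.14 = 94.7484 hours
Step 2 — range = 94.7484 * 12.9 ≈ 1222.3 nautical miles (5 s.f.)

1222.3 NM


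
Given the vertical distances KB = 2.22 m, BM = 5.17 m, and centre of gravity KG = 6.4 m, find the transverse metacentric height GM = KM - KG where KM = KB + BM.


Formula: GM = KB + BM - KG
Step 1 — KM = KB + BM = 2.22 + 5.17 = 7.39 m
Step 2 — GM = KM - KG = 7.39 - 6.4 = 0.99 m

0.99 m


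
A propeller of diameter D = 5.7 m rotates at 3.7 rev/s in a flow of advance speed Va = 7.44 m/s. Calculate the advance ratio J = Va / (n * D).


Formula: J = Va / (n * D)
Step 1 — n * D = 3.7 * 5.7 = 21.09
Step 2 — J = 7.44 / 21.09 ≈ 0.35277 (5 s.f.)

0.35277


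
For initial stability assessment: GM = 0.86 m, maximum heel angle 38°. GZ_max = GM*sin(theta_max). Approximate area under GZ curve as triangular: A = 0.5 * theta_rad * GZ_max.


Formula: GZ_max = GM * sin(theta); Area = 0.5 * theta_rad * GZ_max
Step 1 — GZ_max = 0.86 * sin(38°) = 0.86 * 0.615661 = 0.529468 m
Step 2 — theta_rad = 38 * pi/180 = 0.663225 rad
Step 3 — Area = 0.5 * 0.663225 * 0.529468 ≈ 0.17558 m·rad (5 s.f.)

0.17558 m·rad


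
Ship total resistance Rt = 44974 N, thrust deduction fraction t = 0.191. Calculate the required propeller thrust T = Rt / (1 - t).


Formula: T = Rt / (1 - t)
Step 1 — (1 - t) = 1 - 0.191 = 0.809
Step 2 — T = 44974 / 0.809 ≈ 55592 N (5 s.f.)

55592 N


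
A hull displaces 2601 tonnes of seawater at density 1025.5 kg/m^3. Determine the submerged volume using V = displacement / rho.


Formula: V = mass / rho
Step 1 — convert tonnes to kg: 2601 t * 1000 = 2601000 kg
Step 2 — V = 2601000 / 1025.5 ≈ 2536.3 m^3 (5 s.f.)

2536.3 m^3


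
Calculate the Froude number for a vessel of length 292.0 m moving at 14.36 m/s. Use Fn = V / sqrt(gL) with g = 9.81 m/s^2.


Formula: Fn = V / sqrt(g * L)
Step 1 — g * L = 9.81 * 292.0 = 2864.52
Step 2 — sqrt(g * L) = sqrt(2864.52) = 53.521211
Step 3 — Fn = 14.36 / 53.521211 ≈ 0.26830 (5 s.f.)

0.26830


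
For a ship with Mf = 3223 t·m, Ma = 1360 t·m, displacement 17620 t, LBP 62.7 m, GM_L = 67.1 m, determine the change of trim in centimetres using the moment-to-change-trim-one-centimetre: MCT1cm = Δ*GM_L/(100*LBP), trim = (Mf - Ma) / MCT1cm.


Formula: net trimming moment = Mf - Ma; MCT1cm = Δ*GM_L/(100*LBP); trim = net moment / MCT1cm
Step 1 — net trimming moment = 3223 - 1360 = 1863 t·m
Step 2 — MCT1cm = 17620 * 67.1 / (100 * 62.7) = 188.5649 t·m/cm
Step 3 — trim = 1863 / 188.5649 ≈ 9.8799 cm (5 s.f.)

9.8799 cm


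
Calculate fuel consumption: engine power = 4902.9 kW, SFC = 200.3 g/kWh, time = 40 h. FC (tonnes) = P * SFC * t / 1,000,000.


Formula: FC (tonnes) = P * SFC * t / 1,000,000
Step 1 — P * SFC * t = 4902.9 * 200.3 * 40 = 39282034.8 g
Step 2 — FC (tonnes) = 39282034.8 / 1,000,000 ≈ 39.282 tonnes (5 s.f.)

39.282 tonnes


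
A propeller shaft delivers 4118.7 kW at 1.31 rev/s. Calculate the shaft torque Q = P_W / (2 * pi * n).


Formula: Q = P_W / (2 * pi * n)
Step 1 — P_W = 4118.7 kW * 1000 = 4118700.0 W
Step 2 — 2 * pi * n = 2 * pi * 1.31 = 8.230973
Step 3 — Q = 4118700.0 / 8.230973 ≈ 500390 N·m (5 s.f.)

500390 N·m


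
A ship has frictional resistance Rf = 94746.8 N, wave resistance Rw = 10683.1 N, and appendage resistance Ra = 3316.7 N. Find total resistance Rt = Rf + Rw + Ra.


Formula: Rt = Rf + Rw + Ra
Substituting: Rt = 94746.8 + 10683.1 + 3316.7
Result: Rt = 108746.6 N

108746.6 N


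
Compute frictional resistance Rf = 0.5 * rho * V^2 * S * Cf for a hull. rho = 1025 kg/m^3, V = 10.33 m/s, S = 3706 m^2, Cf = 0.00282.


Formula: Rf = 0.5 * rho * V^2 * S * Cf
Step 1 — V^2 = 10.33^2 = 106.7089
Step 2 — 0.5 * rho * V^2 = 0.5 * 1025 * 106.7089 = 54688.31125
Step 3 — Rf = 54688.31125 * 3706 * 0.00282 ≈ 571540 N (5 s.f.)

571540 N


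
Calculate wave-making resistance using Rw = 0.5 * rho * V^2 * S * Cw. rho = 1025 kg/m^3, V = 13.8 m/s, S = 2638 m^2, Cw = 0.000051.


Formula: Rw = 0.5 * rho * V^2 * S * Cw
Step 1 — V^2 = 13.8^2 = 190.44
Step 2 — 0.5 * rho * V^2 = 0.5 * 1025 * 190.44 = 97600.5
Step 3 — Rw = 97600.5 * 2638 * 0.000051 ≈ 13131 N (5 s.f.)

13131 N


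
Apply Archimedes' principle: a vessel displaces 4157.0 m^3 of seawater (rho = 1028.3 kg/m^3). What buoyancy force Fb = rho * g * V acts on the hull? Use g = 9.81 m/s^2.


Formula: Fb = rho * g * V
Substituting: Fb = 1028.3 * 9.81 * 4157.0
Intermediate: 1028.3 * 9.81 = 10087.623
Result: Fb = 10087.623 * 4157.0 ≈ 41934000 N (5 s.f.)

41934000 N


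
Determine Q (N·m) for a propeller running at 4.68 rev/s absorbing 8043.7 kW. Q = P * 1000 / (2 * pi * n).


Formula: Q = P_W / (2 * pi * n)
Step 1 — P_W = 8043.7 kW * 1000 = 8043700.0 W
Step 2 — 2 * pi * n = 2 * pi * 4.68 = 29.405307
Step 3 — Q = 8043700.0 / 29.405307 ≈ 273550 N·m (5 s.f.)

273550 N·m


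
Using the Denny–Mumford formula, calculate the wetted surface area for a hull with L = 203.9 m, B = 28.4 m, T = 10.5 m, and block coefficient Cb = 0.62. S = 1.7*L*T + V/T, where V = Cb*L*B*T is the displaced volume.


Formula: S = 1.7*L*T + V/T with V = Cb*L*B*T, i.e. S = L * (1.7*T + Cb*B)
Step 1 — 1.7*T = 1.7 * 10.5 = 17.85 m
Step 2 — Cb*B = 0.62 * 28.4 = 17.608 m
Step 3 — 1.7*T + Cb*B = 17.85 + 17.608 = 35.458 m
Step 4 — S = 203.9 * 35.458 ≈ 7229.9 m^2 (5 s.f.)

7229.9 m^2


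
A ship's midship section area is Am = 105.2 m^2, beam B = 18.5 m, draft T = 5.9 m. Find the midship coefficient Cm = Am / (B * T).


Formula: Cm = Am / (B * T)
Step 1 — B * T = 18.5 * 5.9 = 109.15 m^2
Step 2 — Cm = 105.2 / 109.15 ≈ 0.96381 (5 s.f.)

0.96381


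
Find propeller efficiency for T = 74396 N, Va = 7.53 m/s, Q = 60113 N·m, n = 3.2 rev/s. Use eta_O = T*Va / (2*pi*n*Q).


Formula: eta = T * Va / (2 * pi * n * Q)
Step 1 — numerator = T * Va = 74396 * 7.53 = 560201.88
Step 2 — 2 * pi * n = 2 * pi * 3.2 = 20.106193
Step 3 — denominator = 20.106193 * 60113 = 1208643.58
Step 4 — eta = 560201.88 / 1208643.58 ≈ 0.46350 (5 s.f.)

0.46350


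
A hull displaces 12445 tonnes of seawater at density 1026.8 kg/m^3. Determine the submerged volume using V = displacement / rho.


Formula: V = mass / rho
Step 1 — convert tonnes to kg: 12445 t * 1000 = 12445000 kg
Step 2 — V = 12445000 / 1026.8 ≈ 12120 m^3 (5 s.f.)

12120 m^3
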